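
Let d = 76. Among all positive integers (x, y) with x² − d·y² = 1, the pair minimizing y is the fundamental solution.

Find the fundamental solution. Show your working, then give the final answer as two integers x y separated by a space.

57799 6630

√76 → a₀=8, period (1,2,1,1,5,4,5,1,1,2,1,16); ℓ=12 even so k=11
k=0  a_k=8  p_k/q_k = 8/1
k=1  a_k=1  p_k/q_k = 9/1
k=2  a_k=2  p_k/q_k = 26/3
k=3  a_k=1  p_k/q_k = 35/4
…
k=5  a_k=5  p_k/q_k = 340/39
…
k=10  a_k=2  p_k/q_k = 41488/4759
k=11  a_k=1  p_k/q_k = 57799/6630
fundamental: x₁=57799, y₁=6630  (since 3340724401 − 76·43956900 = 1)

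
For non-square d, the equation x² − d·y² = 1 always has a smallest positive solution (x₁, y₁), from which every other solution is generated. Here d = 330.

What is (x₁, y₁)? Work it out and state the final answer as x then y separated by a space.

√330 = [18; 6,36, …], period ℓ=2 (even) → k=1
a_0=18:  p_0=18·1+0=18,  q_0=18·0+1=1
a_1=6:  p_1=6·18+1=109,  q_1=6·1+0=6
→ (109, 6).  Check: 109²=11881, 330·6²=11880, difference 1.

109 6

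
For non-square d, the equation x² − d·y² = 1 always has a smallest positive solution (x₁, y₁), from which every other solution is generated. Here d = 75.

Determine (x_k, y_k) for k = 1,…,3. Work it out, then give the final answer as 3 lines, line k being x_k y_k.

√75 = [8; 1,1,1,16, …], period ℓ=4 (even) → k=3
step 0: (8, 1)  from 8·(1,0) + (0,1)
step 1: (9, 1)  from 1·(8,1) + (1,0)
step 2: (17, 2)  from 1·(9,1) + (8,1)
step 3: (26, 3)  from 1·(17,2) + (9,1)
→ (26, 3).  Check: 26²=676, 75·3²=675, difference 1.
k=2:  x_2 = 26·26+75·3·3 = 1351,  y_2 = 26·3+3·26 = 156
k=3:  x_3 = 26·1351+75·3·156 = 70226,  y_3 = 26·156+3·1351 = 8109

26 3
1351 156
70226 8109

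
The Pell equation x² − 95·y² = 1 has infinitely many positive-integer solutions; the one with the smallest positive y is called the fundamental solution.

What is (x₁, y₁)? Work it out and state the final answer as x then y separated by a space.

d=95: √d = [9; 1,2,1,18] (ℓ=4, even), read p_3/q_3
i=0: a=9 ⇒ p=9, q=1
i=1: a=1 ⇒ p=10, q=1
i=2: a=2 ⇒ p=29, q=3
i=3: a=1 ⇒ p=39, q=4
fundamental: x₁=39, y₁=4  (since 1521 − 95·16 = 1)

39 4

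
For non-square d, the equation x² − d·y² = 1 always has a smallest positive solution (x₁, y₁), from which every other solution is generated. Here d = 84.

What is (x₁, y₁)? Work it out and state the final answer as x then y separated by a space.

√84 → a₀=9, period (6,18); ℓ=2 even so k=1
step 0: (9, 1)  from 9·(1,0) + (0,1)
step 1: (55, 6)  from 6·(9,1) + (1,0)
fundamental: x₁=55, y₁=6  (since 3025 − 84·36 = 1)

55 6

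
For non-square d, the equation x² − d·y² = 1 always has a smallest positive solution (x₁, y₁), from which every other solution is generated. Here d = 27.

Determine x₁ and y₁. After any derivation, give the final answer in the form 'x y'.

√27 = [5; 5,10, …], period ℓ=2 (even) → k=1
a_0=5:  p_0=5·1+0=5,  q_0=5·0+1=1
a_1=5:  p_1=5·5+1=26,  q_1=5·1+0=5
fundamental: x₁=26, y₁=5  (since 676 − 27·25 = 1)

26 5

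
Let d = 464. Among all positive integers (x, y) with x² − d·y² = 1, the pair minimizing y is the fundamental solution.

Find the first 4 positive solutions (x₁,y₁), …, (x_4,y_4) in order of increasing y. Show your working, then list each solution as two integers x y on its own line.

9801 455
192119201 8918910
3765920568201 174828473365
73819574785756801 3426987725981820

√464 = [21; 1,1,5,1,1,1,5,1,1,42, …], period ℓ=10 (even) → k=9
k=0  a_k=21  p_k/q_k = 21/1
k=1  a_k=1  p_k/q_k = 22/1
k=2  a_k=1  p_k/q_k = 43/2
…
k=5  a_k=1  p_k/q_k = 517/24
…
k=8  a_k=1  p_k/q_k = 5299/246
k=9  a_k=1  p_k/q_k = 9801/455
(x₁, y₁) = (9801, 455);  9801² − 464·455² = 1 ✓
(x_2, y_2) = (9801·9801 + 464·455·455, 9801·455 + 455·9801) = (192119201, 8918910)
(x_3, y_3) = (9801·192119201 + 464·455·8918910, 9801·8918910 + 455·192119201) = (3765920568201, 174828473365)
(x_4, y_4) = (9801·3765920568201 + 464·455·174828473365, 9801·174828473365 + 455·3765920568201) = (73819574785756801, 3426987725981820)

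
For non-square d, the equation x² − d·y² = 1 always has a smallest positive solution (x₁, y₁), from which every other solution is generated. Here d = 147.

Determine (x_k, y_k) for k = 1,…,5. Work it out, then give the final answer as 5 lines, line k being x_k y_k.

97 8
18817 1552
3650401 301080
708158977 58407968
137379191137 11330844712

[12; 8,24] for √147; ℓ=2 ⇒ convergent index 1
i=0: a=12 ⇒ p=12, q=1
i=1: a=8 ⇒ p=97, q=8
(x₁, y₁) = (97, 8);  97² − 147·8² = 1 ✓
k=2:  x_2 = 97·97+147·8·8 = 18817,  y_2 = 97·8+8·97 = 1552
k=3:  x_3 = 97·18817+147·8·1552 = 3650401,  y_3 = 97·1552+8·18817 = 301080
k=4:  x_4 = 97·3650401+147·8·301080 = 708158977,  y_4 = 97·301080+8·3650401 = 58407968
k=5:  x_5 = 97·708158977+147·8·58407968 = 137379191137,  y_5 = 97·58407968+8·708158977 = 11330844712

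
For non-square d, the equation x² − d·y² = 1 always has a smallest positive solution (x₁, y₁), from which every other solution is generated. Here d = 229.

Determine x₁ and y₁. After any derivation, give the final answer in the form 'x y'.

√229 = [15; 7,1,1,7,30, …], period ℓ=5 (odd) → k=9
k=0  a_k=15  p_k/q_k = 15/1
…
k=3  a_k=1  p_k/q_k = 227/15
…
k=5  a_k=30  p_k/q_k = 51527/3405
…
k=8  a_k=1  p_k/q_k = 776325/51301
k=9  a_k=7  p_k/q_k = 5848201/386460
(x₁, y₁) = (5848201, 386460);  5848201² − 229·386460² = 1 ✓

5848201 386460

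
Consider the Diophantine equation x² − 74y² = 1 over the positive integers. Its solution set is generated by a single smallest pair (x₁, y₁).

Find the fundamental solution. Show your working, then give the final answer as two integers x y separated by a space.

3699 430

√74 → a₀=8, period (1,1,1,1,16); ℓ=5 odd so k=9
k=0  a_k=8  p_k/q_k = 8/1
…
k=8  a_k=1  p_k/q_k = 2228/259
k=9  a_k=1  p_k/q_k = 3699/430
(x₁, y₁) = (3699, 430);  3699² − 74·430² = 1 ✓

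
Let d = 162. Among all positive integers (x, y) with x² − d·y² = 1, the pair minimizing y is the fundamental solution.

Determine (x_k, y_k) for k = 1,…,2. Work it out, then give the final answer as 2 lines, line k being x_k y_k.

19601 1540
768398401 60371080

√162 → a₀=12, period (1,2,1,2,12,2,1,2,1,24); ℓ=10 even so k=9
i=0: a=12 ⇒ p=12, q=1
i=1: a=1 ⇒ p=13, q=1
…
i=3: a=1 ⇒ p=51, q=4
i=4: a=2 ⇒ p=140, q=11
…
i=8: a=2 ⇒ p=14268, q=1121
i=9: a=1 ⇒ p=19601, q=1540
fundamental: x₁=19601, y₁=1540  (since 384199201 − 162·2371600 = 1)
k=2:  x_2 = 19601·19601+162·1540·1540 = 768398401,  y_2 = 19601·1540+1540·19601 = 60371080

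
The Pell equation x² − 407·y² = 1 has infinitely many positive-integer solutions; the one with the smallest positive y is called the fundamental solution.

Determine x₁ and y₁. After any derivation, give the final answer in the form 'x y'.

2663 132

d=407: √d = [20; 5,1,2,1,5,40] (ℓ=6, even), read p_5/q_5
a_0=20:  p_0=20·1+0=20,  q_0=20·0+1=1
…
a_3=2:  p_3=2·121+101=343,  q_3=2·6+5=17
a_4=1:  p_4=1·343+121=464,  q_4=1·17+6=23
a_5=5:  p_5=5·464+343=2663,  q_5=5·23+17=132
fundamental: x₁=2663, y₁=132  (since 7091569 − 407·17424 = 1)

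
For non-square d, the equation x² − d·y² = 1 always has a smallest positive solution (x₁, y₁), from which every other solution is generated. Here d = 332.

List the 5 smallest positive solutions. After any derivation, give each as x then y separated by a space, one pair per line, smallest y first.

d=332: √d = [18; 4,1,1,8,1,1,4,36] (ℓ=8, even), read p_7/q_7
i=0: a=18 ⇒ p=18, q=1
i=1: a=4 ⇒ p=73, q=4
i=2: a=1 ⇒ p=91, q=5
i=3: a=1 ⇒ p=164, q=9
i=4: a=8 ⇒ p=1403, q=77
…
i=6: a=1 ⇒ p=2970, q=163
i=7: a=4 ⇒ p=13447, q=738
→ (13447, 738).  Check: 13447²=180821809, 332·738²=180821808, difference 1.
k=2:  x_2 = 13447·13447+332·738·738 = 361643617,  y_2 = 13447·738+738·13447 = 19847772
k=3:  x_3 = 13447·361643617+332·738·19847772 = 9726043422151,  y_3 = 13447·19847772+738·361643617 = 533785979430
k=4:  x_4 = 13447·9726043422151+332·738·533785979430 = 261572211433685377,  y_4 = 13447·533785979430+738·9726043422151 = 14355640110942648
k=5:  x_5 = 13447·261572211433685377+332·738·14355640110942648 = 7034723044571491106887,  y_5 = 13447·14355640110942648+738·261572211433685377 = 386080584609905595882

13447 738
361643617 19847772
9726043422151 533785979430
261572211433685377 14355640110942648
7034723044571491106887 386080584609905595882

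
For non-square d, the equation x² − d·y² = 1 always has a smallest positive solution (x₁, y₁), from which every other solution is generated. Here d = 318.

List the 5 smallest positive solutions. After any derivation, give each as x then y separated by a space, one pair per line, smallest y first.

107 6
22897 1284
4899851 274770
1048545217 58799496
224383776587 12582817374

√318 → a₀=17, period (1,4,1,34); ℓ=4 even so k=3
step 0: (17, 1)  from 17·(1,0) + (0,1)
step 1: (18, 1)  from 1·(17,1) + (1,0)
step 2: (89, 5)  from 4·(18,1) + (17,1)
step 3: (107, 6)  from 1·(89,5) + (18,1)
(x₁, y₁) = (107, 6);  107² − 318·6² = 1 ✓
(107+6√318)^2 = 22897 + 1284√318
(107+6√318)^3 = 4899851 + 274770√318
(107+6√318)^4 = 1048545217 + 58799496√318
(107+6√318)^5 = 224383776587 + 12582817374√318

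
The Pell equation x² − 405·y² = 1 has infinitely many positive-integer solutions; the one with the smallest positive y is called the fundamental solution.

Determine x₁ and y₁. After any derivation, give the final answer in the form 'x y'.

161 8

[20; 8,40] for √405; ℓ=2 ⇒ convergent index 1
step 0: (20, 1)  from 20·(1,0) + (0,1)
step 1: (161, 8)  from 8·(20,1) + (1,0)
→ (161, 8).  Check: 161²=25921, 405·8²=25920, difference 1.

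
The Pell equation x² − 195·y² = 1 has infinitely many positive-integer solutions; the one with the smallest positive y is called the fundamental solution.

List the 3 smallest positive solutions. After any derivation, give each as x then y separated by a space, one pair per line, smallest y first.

14 1
391 28
10934 783

[13; 1,26] for √195; ℓ=2 ⇒ convergent index 1
i=0: a=13 ⇒ p=13, q=1
i=1: a=1 ⇒ p=14, q=1
(x₁, y₁) = (14, 1);  14² − 195·1² = 1 ✓
n=2: (14,1)∘(14,1) = (14·14+195·1·1, 14·1+1·14) = (391,28)
n=3: (391,28)∘(14,1) = (14·391+195·1·28, 14·28+1·391) = (10934,783)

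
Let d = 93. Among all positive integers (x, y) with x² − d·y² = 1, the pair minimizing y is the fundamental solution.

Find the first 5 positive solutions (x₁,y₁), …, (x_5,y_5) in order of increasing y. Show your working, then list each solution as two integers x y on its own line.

12151 1260
295293601 30620520
7176225079351 744139875780
174396621583094401 18084087230585040
4238186690536135053751 439479487133537766300

d=93: √d = [9; 1,1,1,4,6,4,1,1,1,18] (ℓ=10, even), read p_9/q_9
k=0  a_k=9  p_k/q_k = 9/1
k=1  a_k=1  p_k/q_k = 10/1
k=2  a_k=1  p_k/q_k = 19/2
k=3  a_k=1  p_k/q_k = 29/3
k=4  a_k=4  p_k/q_k = 135/14
k=5  a_k=6  p_k/q_k = 839/87
k=6  a_k=4  p_k/q_k = 3491/362
k=7  a_k=1  p_k/q_k = 4330/449
k=8  a_k=1  p_k/q_k = 7821/811
k=9  a_k=1  p_k/q_k = 12151/1260
fundamental: x₁=12151, y₁=1260  (since 147646801 − 93·1587600 = 1)
k=2:  x_2 = 12151·12151+93·1260·1260 = 295293601,  y_2 = 12151·1260+1260·12151 = 30620520
k=3:  x_3 = 12151·295293601+93·1260·30620520 = 7176225079351,  y_3 = 12151·30620520+1260·295293601 = 744139875780
k=4:  x_4 = 12151·7176225079351+93·1260·744139875780 = 174396621583094401,  y_4 = 12151·744139875780+1260·7176225079351 = 18084087230585040
k=5:  x_5 = 12151·174396621583094401+93·1260·18084087230585040 = 4238186690536135053751,  y_5 = 12151·18084087230585040+1260·174396621583094401 = 439479487133537766300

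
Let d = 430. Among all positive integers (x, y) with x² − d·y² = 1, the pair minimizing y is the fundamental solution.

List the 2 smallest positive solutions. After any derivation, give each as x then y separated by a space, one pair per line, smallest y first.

√430 → a₀=20, period (1,2,1,3,1,…,2,1,40); ℓ=14 even so k=13
k=0  a_k=20  p_k/q_k = 20/1
…
k=4  a_k=3  p_k/q_k = 311/15
…
k=6  a_k=6  p_k/q_k = 2675/129
k=7  a_k=8  p_k/q_k = 21794/1051
k=8  a_k=6  p_k/q_k = 133439/6435
…
k=10  a_k=3  p_k/q_k = 599138/28893
k=11  a_k=1  p_k/q_k = 754371/36379
k=12  a_k=2  p_k/q_k = 2107880/101651
k=13  a_k=1  p_k/q_k = 2862251/138030
(x₁, y₁) = (2862251, 138030);  2862251² − 430·138030² = 1 ✓
k=2:  x_2 = 2862251·2862251+430·138030·138030 = 16384961574001,  y_2 = 2862251·138030+138030·2862251 = 790153011060

2862251 138030
16384961574001 790153011060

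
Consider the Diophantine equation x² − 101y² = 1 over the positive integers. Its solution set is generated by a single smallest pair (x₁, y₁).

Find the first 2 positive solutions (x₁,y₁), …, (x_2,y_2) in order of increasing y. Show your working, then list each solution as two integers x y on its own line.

√101 = [10; 20, …], period ℓ=1 (odd) → k=1
i=0: a=10 ⇒ p=10, q=1
i=1: a=20 ⇒ p=201, q=20
(x₁, y₁) = (201, 20);  201² − 101·20² = 1 ✓
(201+20√101)^2 = 80801 + 8040√101

201 20
80801 8040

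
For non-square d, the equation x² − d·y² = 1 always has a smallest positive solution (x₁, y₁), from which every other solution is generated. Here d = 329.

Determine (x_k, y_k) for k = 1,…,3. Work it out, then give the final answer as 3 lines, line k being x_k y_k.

[18; 7,4,2,1,1,4,1,1,2,4,7,36] for √329; ℓ=12 ⇒ convergent index 11
a_0=18:  p_0=18·1+0=18,  q_0=18·0+1=1
a_1=7:  p_1=7·18+1=127,  q_1=7·1+0=7
…
a_6=4:  p_6=4·2884+1705=13241,  q_6=4·159+94=730
a_7=1:  p_7=1·13241+2884=16125,  q_7=1·730+159=889
…
a_10=4:  p_10=4·74857+29366=328794,  q_10=4·4127+1619=18127
a_11=7:  p_11=7·328794+74857=2376415,  q_11=7·18127+4127=131016
fundamental: x₁=2376415, y₁=131016  (since 5647348252225 − 329·17165192256 = 1)
(x_2, y_2) = (2376415·2376415 + 329·131016·131016, 2376415·131016 + 131016·2376415) = (11294696504449, 622696775280)
(x_3, y_3) = (2376415·11294696504449 + 329·131016·622696775280, 2376415·622696775280 + 131016·11294696504449) = (53681772387237964255, 2959571914453911384)

2376415 131016
11294696504449 622696775280
53681772387237964255 2959571914453911384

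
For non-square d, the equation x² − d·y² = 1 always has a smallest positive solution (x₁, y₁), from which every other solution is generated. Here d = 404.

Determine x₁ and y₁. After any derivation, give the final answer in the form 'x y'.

d=404: √d = [20; 10,40] (ℓ=2, even), read p_1/q_1
k=0  a_k=20  p_k/q_k = 20/1
k=1  a_k=10  p_k/q_k = 201/10
fundamental: x₁=201, y₁=10  (since 40401 − 404·100 = 1)

201 10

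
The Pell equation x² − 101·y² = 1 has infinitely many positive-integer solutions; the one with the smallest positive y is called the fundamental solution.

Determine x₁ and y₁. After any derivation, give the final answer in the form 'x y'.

√101 → a₀=10, period (20); ℓ=1 odd so k=1
a_0=10:  p_0=10·1+0=10,  q_0=10·0+1=1
a_1=20:  p_1=20·10+1=201,  q_1=20·1+0=20
→ (201, 20).  Check: 201²=40401, 101·20²=40400, difference 1.

201 20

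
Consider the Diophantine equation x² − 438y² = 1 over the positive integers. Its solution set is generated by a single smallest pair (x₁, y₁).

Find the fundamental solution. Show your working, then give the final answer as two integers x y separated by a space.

293 14

[20; 1,12,1,40] for √438; ℓ=4 ⇒ convergent index 3
a_0=20:  p_0=20·1+0=20,  q_0=20·0+1=1
…
a_2=12:  p_2=12·21+20=272,  q_2=12·1+1=13
a_3=1:  p_3=1·272+21=293,  q_3=1·13+1=14
fundamental: x₁=293, y₁=14  (since 85849 − 438·196 = 1)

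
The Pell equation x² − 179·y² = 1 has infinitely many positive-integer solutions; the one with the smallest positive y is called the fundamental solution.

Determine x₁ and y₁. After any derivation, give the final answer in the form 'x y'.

4190210 313191

√179 = [13; 2,1,1,1,3,…,1,2,26, …], period ℓ=14 (even) → k=13
i=0: a=13 ⇒ p=13, q=1
i=1: a=2 ⇒ p=27, q=2
i=2: a=1 ⇒ p=40, q=3
i=3: a=1 ⇒ p=67, q=5
…
i=5: a=3 ⇒ p=388, q=29
…
i=7: a=13 ⇒ p=26999, q=2018
i=8: a=5 ⇒ p=137042, q=10243
i=9: a=3 ⇒ p=438125, q=32747
i=10: a=1 ⇒ p=575167, q=42990
…
i=12: a=1 ⇒ p=1588459, q=118727
i=13: a=2 ⇒ p=4190210, q=313191
fundamental: x₁=4190210, y₁=313191  (since 17557859844100 − 179·98088602481 = 1)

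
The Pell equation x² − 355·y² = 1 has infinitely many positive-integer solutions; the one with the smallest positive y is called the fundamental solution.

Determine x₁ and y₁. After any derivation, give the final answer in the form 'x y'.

[18; 1,5,3,3,1,6,1,3,3,5,1,36] for √355; ℓ=12 ⇒ convergent index 11
k=0  a_k=18  p_k/q_k = 18/1
…
k=2  a_k=5  p_k/q_k = 113/6
…
k=4  a_k=3  p_k/q_k = 1187/63
k=5  a_k=1  p_k/q_k = 1545/82
k=6  a_k=6  p_k/q_k = 10457/555
k=7  a_k=1  p_k/q_k = 12002/637
…
k=9  a_k=3  p_k/q_k = 151391/8035
k=10  a_k=5  p_k/q_k = 803418/42641
k=11  a_k=1  p_k/q_k = 954809/50676
fundamental: x₁=954809, y₁=50676  (since 911660226481 − 355·2568056976 = 1)

954809 50676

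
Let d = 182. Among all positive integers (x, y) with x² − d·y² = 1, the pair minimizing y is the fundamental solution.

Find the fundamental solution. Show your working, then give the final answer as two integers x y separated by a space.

√182 → a₀=13, period (2,26); ℓ=2 even so k=1
step 0: (13, 1)  from 13·(1,0) + (0,1)
step 1: (27, 2)  from 2·(13,1) + (1,0)
fundamental: x₁=27, y₁=2  (since 729 − 182·4 = 1)

27 2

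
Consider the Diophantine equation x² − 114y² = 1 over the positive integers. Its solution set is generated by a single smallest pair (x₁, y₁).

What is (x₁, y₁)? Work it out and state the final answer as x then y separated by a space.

d=114: √d = [10; 1,2,10,2,1,20] (ℓ=6, even), read p_5/q_5
i=0: a=10 ⇒ p=10, q=1
…
i=3: a=10 ⇒ p=331, q=31
i=4: a=2 ⇒ p=694, q=65
i=5: a=1 ⇒ p=1025, q=96
(x₁, y₁) = (1025, 96);  1025² − 114·96² = 1 ✓

1025 96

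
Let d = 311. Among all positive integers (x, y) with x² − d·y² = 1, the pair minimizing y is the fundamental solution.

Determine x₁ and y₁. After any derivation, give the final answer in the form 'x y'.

16883880 957397

√311 → a₀=17, period (1,1,1,2,1,…,1,1,34); ℓ=16 even so k=15
i=0: a=17 ⇒ p=17, q=1
…
i=2: a=1 ⇒ p=35, q=2
…
i=7: a=3 ⇒ p=4109, q=233
…
i=10: a=6 ⇒ p=1376656, q=78063
…
i=13: a=1 ⇒ p=6159373, q=349266
i=14: a=1 ⇒ p=10724507, q=608131
i=15: a=1 ⇒ p=16883880, q=957397
fundamental: x₁=16883880, y₁=957397  (since 285065403854400 − 311·916609015609 = 1)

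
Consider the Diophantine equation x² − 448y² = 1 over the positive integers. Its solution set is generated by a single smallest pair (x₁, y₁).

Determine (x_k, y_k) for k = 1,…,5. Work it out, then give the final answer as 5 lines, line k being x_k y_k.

d=448: √d = [21; 6,42] (ℓ=2, even), read p_1/q_1
k=0  a_k=21  p_k/q_k = 21/1
k=1  a_k=6  p_k/q_k = 127/6
fundamental: x₁=127, y₁=6  (since 16129 − 448·36 = 1)
k=2:  x_2 = 127·127+448·6·6 = 32257,  y_2 = 127·6+6·127 = 1524
k=3:  x_3 = 127·32257+448·6·1524 = 8193151,  y_3 = 127·1524+6·32257 = 387090
k=4:  x_4 = 127·8193151+448·6·387090 = 2081028097,  y_4 = 127·387090+6·8193151 = 98319336
k=5:  x_5 = 127·2081028097+448·6·98319336 = 528572943487,  y_5 = 127·98319336+6·2081028097 = 24972724254

127 6
32257 1524
8193151 387090
2081028097 98319336
528572943487 24972724254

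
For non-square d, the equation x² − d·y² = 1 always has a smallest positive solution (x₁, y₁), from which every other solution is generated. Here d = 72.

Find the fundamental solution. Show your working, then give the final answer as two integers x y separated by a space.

17 2

√72 → a₀=8, period (2,16); ℓ=2 even so k=1
a_0=8:  p_0=8·1+0=8,  q_0=8·0+1=1
a_1=2:  p_1=2·8+1=17,  q_1=2·1+0=2
→ (17, 2).  Check: 17²=289, 72·2²=288, difference 1.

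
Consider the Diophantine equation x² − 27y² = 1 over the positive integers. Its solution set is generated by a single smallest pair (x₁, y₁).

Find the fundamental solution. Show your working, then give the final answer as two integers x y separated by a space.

26 5

√27 = [5; 5,10, …], period ℓ=2 (even) → k=1
a_0=5:  p_0=5·1+0=5,  q_0=5·0+1=1
a_1=5:  p_1=5·5+1=26,  q_1=5·1+0=5
(x₁, y₁) = (26, 5);  26² − 27·5² = 1 ✓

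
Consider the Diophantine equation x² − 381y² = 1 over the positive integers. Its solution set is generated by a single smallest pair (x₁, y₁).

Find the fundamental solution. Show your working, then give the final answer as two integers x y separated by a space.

1015 52

d=381: √d = [19; 1,1,12,1,1,38] (ℓ=6, even), read p_5/q_5
a_0=19:  p_0=19·1+0=19,  q_0=19·0+1=1
…
a_3=12:  p_3=12·39+20=488,  q_3=12·2+1=25
a_4=1:  p_4=1·488+39=527,  q_4=1·25+2=27
a_5=1:  p_5=1·527+488=1015,  q_5=1·27+25=52
fundamental: x₁=1015, y₁=52  (since 1030225 − 381·2704 = 1)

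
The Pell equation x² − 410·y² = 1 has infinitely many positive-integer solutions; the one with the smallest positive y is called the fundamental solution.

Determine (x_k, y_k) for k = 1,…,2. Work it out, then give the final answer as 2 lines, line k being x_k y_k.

√410 → a₀=20, period (4,40); ℓ=2 even so k=1
a_0=20:  p_0=20·1+0=20,  q_0=20·0+1=1
a_1=4:  p_1=4·20+1=81,  q_1=4·1+0=4
fundamental: x₁=81, y₁=4  (since 6561 − 410·16 = 1)
(81+4√410)^2 = 13121 + 648√410

81 4
13121 648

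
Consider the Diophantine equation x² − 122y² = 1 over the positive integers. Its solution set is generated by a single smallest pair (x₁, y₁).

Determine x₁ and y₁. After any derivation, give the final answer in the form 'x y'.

243 22

d=122: √d = [11; 22] (ℓ=1, odd), read p_1/q_1
i=0: a=11 ⇒ p=11, q=1
i=1: a=22 ⇒ p=243, q=22
fundamental: x₁=243, y₁=22  (since 59049 − 122·484 = 1)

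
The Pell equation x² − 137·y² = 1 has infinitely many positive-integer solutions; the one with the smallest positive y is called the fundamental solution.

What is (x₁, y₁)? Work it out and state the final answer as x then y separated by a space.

√137 → a₀=11, period (1,2,2,1,1,2,2,1,22); ℓ=9 odd so k=17
step 0: (11, 1)  from 11·(1,0) + (0,1)
step 1: (12, 1)  from 1·(11,1) + (1,0)
step 2: (35, 3)  from 2·(12,1) + (11,1)
…
step 4: (117, 10)  from 1·(82,7) + (35,3)
step 5: (199, 17)  from 1·(117,10) + (82,7)
step 6: (515, 44)  from 2·(199,17) + (117,10)
step 7: (1229, 105)  from 2·(515,44) + (199,17)
step 8: (1744, 149)  from 1·(1229,105) + (515,44)
step 9: (39597, 3383)  from 22·(1744,149) + (1229,105)
step 10: (41341, 3532)  from 1·(39597,3383) + (1744,149)
step 11: (122279, 10447)  from 2·(41341,3532) + (39597,3383)
step 12: (285899, 24426)  from 2·(122279,10447) + (41341,3532)
…
step 15: (1796332, 153471)  from 2·(694077,59299) + (408178,34873)
step 16: (4286741, 366241)  from 2·(1796332,153471) + (694077,59299)
step 17: (6083073, 519712)  from 1·(4286741,366241) + (1796332,153471)
fundamental: x₁=6083073, y₁=519712  (since 37003777123329 − 137·270100562944 = 1)

6083073 519712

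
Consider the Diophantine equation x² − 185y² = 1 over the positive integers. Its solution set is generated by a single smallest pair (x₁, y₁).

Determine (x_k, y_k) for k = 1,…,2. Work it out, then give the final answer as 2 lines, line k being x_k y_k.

√185 → a₀=13, period (1,1,1,1,26); ℓ=5 odd so k=9
k=0  a_k=13  p_k/q_k = 13/1
k=1  a_k=1  p_k/q_k = 14/1
…
k=3  a_k=1  p_k/q_k = 41/3
…
k=6  a_k=1  p_k/q_k = 1877/138
…
k=8  a_k=1  p_k/q_k = 5563/409
k=9  a_k=1  p_k/q_k = 9249/680
(x₁, y₁) = (9249, 680);  9249² − 185·680² = 1 ✓
(9249+680√185)^2 = 171088001 + 12578640√185

9249 680
171088001 12578640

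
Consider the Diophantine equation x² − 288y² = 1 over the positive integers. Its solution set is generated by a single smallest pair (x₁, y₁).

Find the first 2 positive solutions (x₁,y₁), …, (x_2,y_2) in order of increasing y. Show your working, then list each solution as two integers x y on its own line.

17 1
577 34

[16; 1,32] for √288; ℓ=2 ⇒ convergent index 1
a_0=16:  p_0=16·1+0=16,  q_0=16·0+1=1
a_1=1:  p_1=1·16+1=17,  q_1=1·1+0=1
→ (17, 1).  Check: 17²=289, 288·1²=288, difference 1.
k=2:  x_2 = 17·17+288·1·1 = 577,  y_2 = 17·1+1·17 = 34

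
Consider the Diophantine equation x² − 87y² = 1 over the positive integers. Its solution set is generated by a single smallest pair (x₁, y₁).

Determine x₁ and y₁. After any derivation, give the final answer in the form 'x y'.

√87 → a₀=9, period (3,18); ℓ=2 even so k=1
i=0: a=9 ⇒ p=9, q=1
i=1: a=3 ⇒ p=28, q=3
→ (28, 3).  Check: 28²=784, 87·3²=783, difference 1.

28 3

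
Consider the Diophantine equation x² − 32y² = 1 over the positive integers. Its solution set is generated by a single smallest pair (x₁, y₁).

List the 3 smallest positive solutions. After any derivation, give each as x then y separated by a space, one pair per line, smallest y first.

17 3
577 102
19601 3465

√32 → a₀=5, period (1,1,1,10); ℓ=4 even so k=3
a_0=5:  p_0=5·1+0=5,  q_0=5·0+1=1
a_1=1:  p_1=1·5+1=6,  q_1=1·1+0=1
a_2=1:  p_2=1·6+5=11,  q_2=1·1+1=2
a_3=1:  p_3=1·11+6=17,  q_3=1·2+1=3
fundamental: x₁=17, y₁=3  (since 289 − 32·9 = 1)
k=2:  x_2 = 17·17+32·3·3 = 577,  y_2 = 17·3+3·17 = 102
k=3:  x_3 = 17·577+32·3·102 = 19601,  y_3 = 17·102+3·577 = 3465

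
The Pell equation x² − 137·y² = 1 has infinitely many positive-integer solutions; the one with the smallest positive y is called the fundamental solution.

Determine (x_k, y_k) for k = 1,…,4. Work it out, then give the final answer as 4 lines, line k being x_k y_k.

√137 = [11; 1,2,2,1,1,2,2,1,22, …], period ℓ=9 (odd) → k=17
step 0: (11, 1)  from 11·(1,0) + (0,1)
…
step 2: (35, 3)  from 2·(12,1) + (11,1)
step 3: (82, 7)  from 2·(35,3) + (12,1)
step 4: (117, 10)  from 1·(82,7) + (35,3)
step 5: (199, 17)  from 1·(117,10) + (82,7)
…
step 7: (1229, 105)  from 2·(515,44) + (199,17)
step 8: (1744, 149)  from 1·(1229,105) + (515,44)
…
step 10: (41341, 3532)  from 1·(39597,3383) + (1744,149)
step 11: (122279, 10447)  from 2·(41341,3532) + (39597,3383)
step 12: (285899, 24426)  from 2·(122279,10447) + (41341,3532)
…
step 14: (694077, 59299)  from 1·(408178,34873) + (285899,24426)
step 15: (1796332, 153471)  from 2·(694077,59299) + (408178,34873)
step 16: (4286741, 366241)  from 2·(1796332,153471) + (694077,59299)
step 17: (6083073, 519712)  from 1·(4286741,366241) + (1796332,153471)
fundamental: x₁=6083073, y₁=519712  (since 37003777123329 − 137·270100562944 = 1)
(x_2, y_2) = (6083073·6083073 + 137·519712·519712, 6083073·519712 + 519712·6083073) = (74007554246657, 6322892069952)
(x_3, y_3) = (6083073·74007554246657 + 137·519712·6322892069952, 6083073·6322892069952 + 519712·74007554246657) = (900386710067742990849, 76925228065277725280)
(x_4, y_4) = (6083073·900386710067742990849 + 137·519712·76925228065277725280, 6083073·76925228065277725280 + 519712·900386710067742990849) = (10954236171143757109591351297, 935883555725460013412300928)

6083073 519712
74007554246657 6322892069952
900386710067742990849 76925228065277725280
10954236171143757109591351297 935883555725460013412300928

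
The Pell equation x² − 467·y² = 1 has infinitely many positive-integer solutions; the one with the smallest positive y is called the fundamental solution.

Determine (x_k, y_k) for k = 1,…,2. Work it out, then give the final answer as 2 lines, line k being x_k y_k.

1625626 75225
5285319783751 244575431700

√467 = [21; 1,1,1,1,3,…,1,1,42, …], period ℓ=14 (even) → k=13
i=0: a=21 ⇒ p=21, q=1
i=1: a=1 ⇒ p=22, q=1
i=2: a=1 ⇒ p=43, q=2
…
i=5: a=3 ⇒ p=389, q=18
i=6: a=3 ⇒ p=1275, q=59
i=7: a=21 ⇒ p=27164, q=1257
…
i=12: a=1 ⇒ p=991929, q=45901
i=13: a=1 ⇒ p=1625626, q=75225
fundamental: x₁=1625626, y₁=75225  (since 2642659891876 − 467·5658800625 = 1)
(1625626+75225√467)^2 = 5285319783751 + 244575431700√467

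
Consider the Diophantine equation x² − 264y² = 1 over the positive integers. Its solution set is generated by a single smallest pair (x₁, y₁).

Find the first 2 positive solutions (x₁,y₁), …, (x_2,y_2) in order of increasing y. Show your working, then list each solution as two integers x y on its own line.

65 4
8449 520

√264 = [16; 4,32, …], period ℓ=2 (even) → k=1
i=0: a=16 ⇒ p=16, q=1
i=1: a=4 ⇒ p=65, q=4
(x₁, y₁) = (65, 4);  65² − 264·4² = 1 ✓
(65+4√264)^2 = 8449 + 520√264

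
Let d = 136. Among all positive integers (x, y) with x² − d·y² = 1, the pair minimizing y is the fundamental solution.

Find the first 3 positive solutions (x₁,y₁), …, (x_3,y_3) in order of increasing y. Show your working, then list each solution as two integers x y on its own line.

[11; 1,1,1,22] for √136; ℓ=4 ⇒ convergent index 3
step 0: (11, 1)  from 11·(1,0) + (0,1)
step 1: (12, 1)  from 1·(11,1) + (1,0)
step 2: (23, 2)  from 1·(12,1) + (11,1)
step 3: (35, 3)  from 1·(23,2) + (12,1)
(x₁, y₁) = (35, 3);  35² − 136·3² = 1 ✓
(35+3√136)^2 = 2449 + 210√136
(35+3√136)^3 = 171395 + 14697√136

35 3
2449 210
171395 14697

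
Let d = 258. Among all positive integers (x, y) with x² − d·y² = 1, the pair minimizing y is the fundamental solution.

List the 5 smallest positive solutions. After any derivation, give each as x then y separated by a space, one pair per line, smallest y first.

257 16
132097 8224
67897601 4227120
34899234817 2172731456
17938138798337 1116779741264

√258 → a₀=16, period (16,32); ℓ=2 even so k=1
a_0=16:  p_0=16·1+0=16,  q_0=16·0+1=1
a_1=16:  p_1=16·16+1=257,  q_1=16·1+0=16
fundamental: x₁=257, y₁=16  (since 66049 − 258·256 = 1)
n=2: (257,16)∘(257,16) = (257·257+258·16·16, 257·16+16·257) = (132097,8224)
n=3: (132097,8224)∘(257,16) = (257·132097+258·16·8224, 257·8224+16·132097) = (67897601,4227120)
n=4: (67897601,4227120)∘(257,16) = (257·67897601+258·16·4227120, 257·4227120+16·67897601) = (34899234817,2172731456)
n=5: (34899234817,2172731456)∘(257,16) = (257·34899234817+258·16·2172731456, 257·2172731456+16·34899234817) = (17938138798337,1116779741264)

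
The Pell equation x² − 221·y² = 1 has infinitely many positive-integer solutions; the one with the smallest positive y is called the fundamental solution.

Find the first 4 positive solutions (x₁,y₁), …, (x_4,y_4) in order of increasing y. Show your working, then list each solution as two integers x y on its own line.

1665 112
5544449 372960
18463013505 1241956688
61481829427201 4135715398080

[14; 1,6,2,6,1,28] for √221; ℓ=6 ⇒ convergent index 5
a_0=14:  p_0=14·1+0=14,  q_0=14·0+1=1
…
a_3=2:  p_3=2·104+15=223,  q_3=2·7+1=15
a_4=6:  p_4=6·223+104=1442,  q_4=6·15+7=97
a_5=1:  p_5=1·1442+223=1665,  q_5=1·97+15=112
(x₁, y₁) = (1665, 112);  1665² − 221·112² = 1 ✓
(x_2, y_2) = (1665·1665 + 221·112·112, 1665·112 + 112·1665) = (5544449, 372960)
(x_3, y_3) = (1665·5544449 + 221·112·372960, 1665·372960 + 112·5544449) = (18463013505, 1241956688)
(x_4, y_4) = (1665·18463013505 + 221·112·1241956688, 1665·1241956688 + 112·18463013505) = (61481829427201, 4135715398080)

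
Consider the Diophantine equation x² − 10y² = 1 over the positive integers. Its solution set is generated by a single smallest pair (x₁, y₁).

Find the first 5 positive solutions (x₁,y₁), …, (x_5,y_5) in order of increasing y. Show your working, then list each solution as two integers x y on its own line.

19 6
721 228
27379 8658
1039681 328776
39480499 12484830

[3; 6] for √10; ℓ=1 ⇒ convergent index 1
i=0: a=3 ⇒ p=3, q=1
i=1: a=6 ⇒ p=19, q=6
(x₁, y₁) = (19, 6);  19² − 10·6² = 1 ✓
(x_2, y_2) = (19·19 + 10·6·6, 19·6 + 6·19) = (721, 228)
(x_3, y_3) = (19·721 + 10·6·228, 19·228 + 6·721) = (27379, 8658)
(x_4, y_4) = (19·27379 + 10·6·8658, 19·8658 + 6·27379) = (1039681, 328776)
(x_5, y_5) = (19·1039681 + 10·6·328776, 19·328776 + 6·1039681) = (39480499, 12484830)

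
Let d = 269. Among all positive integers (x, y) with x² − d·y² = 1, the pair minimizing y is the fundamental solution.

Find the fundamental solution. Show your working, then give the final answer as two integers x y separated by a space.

√269 → a₀=16, period (2,2,32); ℓ=3 odd so k=5
a_0=16:  p_0=16·1+0=16,  q_0=16·0+1=1
a_1=2:  p_1=2·16+1=33,  q_1=2·1+0=2
…
a_3=32:  p_3=32·82+33=2657,  q_3=32·5+2=162
a_4=2:  p_4=2·2657+82=5396,  q_4=2·162+5=329
a_5=2:  p_5=2·5396+2657=13449,  q_5=2·329+162=820
fundamental: x₁=13449, y₁=820  (since 180875601 − 269·672400 = 1)

13449 820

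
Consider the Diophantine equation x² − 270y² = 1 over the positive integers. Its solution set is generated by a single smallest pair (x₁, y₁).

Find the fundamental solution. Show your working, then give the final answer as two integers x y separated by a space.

5291 322

√270 → a₀=16, period (2,3,6,3,2,32); ℓ=6 even so k=5
k=0  a_k=16  p_k/q_k = 16/1
…
k=3  a_k=6  p_k/q_k = 723/44
k=4  a_k=3  p_k/q_k = 2284/139
k=5  a_k=2  p_k/q_k = 5291/322
→ (5291, 322).  Check: 5291²=27994681, 270·322²=27994680, difference 1.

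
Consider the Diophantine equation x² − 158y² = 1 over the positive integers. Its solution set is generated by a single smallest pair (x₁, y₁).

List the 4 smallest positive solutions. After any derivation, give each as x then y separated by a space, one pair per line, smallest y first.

7743 616
119908097 9539376
1856896782399 147726776120
28755903452322817 2287696845454944

√158 = [12; 1,1,3,12,3,1,1,24, …], period ℓ=8 (even) → k=7
step 0: (12, 1)  from 12·(1,0) + (0,1)
…
step 3: (88, 7)  from 3·(25,2) + (13,1)
step 4: (1081, 86)  from 12·(88,7) + (25,2)
…
step 6: (4412, 351)  from 1·(3331,265) + (1081,86)
step 7: (7743, 616)  from 1·(4412,351) + (3331,265)
(x₁, y₁) = (7743, 616);  7743² − 158·616² = 1 ✓
n=2: (7743,616)∘(7743,616) = (7743·7743+158·616·616, 7743·616+616·7743) = (119908097,9539376)
n=3: (119908097,9539376)∘(7743,616) = (7743·119908097+158·616·9539376, 7743·9539376+616·119908097) = (1856896782399,147726776120)
n=4: (1856896782399,147726776120)∘(7743,616) = (7743·1856896782399+158·616·147726776120, 7743·147726776120+616·1856896782399) = (28755903452322817,2287696845454944)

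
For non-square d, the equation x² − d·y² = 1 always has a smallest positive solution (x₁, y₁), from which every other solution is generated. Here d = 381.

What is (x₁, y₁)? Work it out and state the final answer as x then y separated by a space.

1015 52

√381 = [19; 1,1,12,1,1,38, …], period ℓ=6 (even) → k=5
k=0  a_k=19  p_k/q_k = 19/1
…
k=2  a_k=1  p_k/q_k = 39/2
…
k=4  a_k=1  p_k/q_k = 527/27
k=5  a_k=1  p_k/q_k = 1015/52
→ (1015, 52).  Check: 1015²=1030225, 381·52²=1030224, difference 1.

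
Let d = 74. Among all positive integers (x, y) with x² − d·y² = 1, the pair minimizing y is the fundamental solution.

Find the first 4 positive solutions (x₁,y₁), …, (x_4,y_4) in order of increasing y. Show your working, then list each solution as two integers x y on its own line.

3699 430
27365201 3181140
202447753299 23534073290
1497708451540801 174105071018280

√74 → a₀=8, period (1,1,1,1,16); ℓ=5 odd so k=9
i=0: a=8 ⇒ p=8, q=1
…
i=3: a=1 ⇒ p=26, q=3
…
i=5: a=16 ⇒ p=714, q=83
i=6: a=1 ⇒ p=757, q=88
…
i=8: a=1 ⇒ p=2228, q=259
i=9: a=1 ⇒ p=3699, q=430
(x₁, y₁) = (3699, 430);  3699² − 74·430² = 1 ✓
n=2: (3699,430)∘(3699,430) = (3699·3699+74·430·430, 3699·430+430·3699) = (27365201,3181140)
n=3: (27365201,3181140)∘(3699,430) = (3699·27365201+74·430·3181140, 3699·3181140+430·27365201) = (202447753299,23534073290)
n=4: (202447753299,23534073290)∘(3699,430) = (3699·202447753299+74·430·23534073290, 3699·23534073290+430·202447753299) = (1497708451540801,174105071018280)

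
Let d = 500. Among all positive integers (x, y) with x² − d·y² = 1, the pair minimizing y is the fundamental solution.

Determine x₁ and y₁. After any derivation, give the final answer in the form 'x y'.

930249 41602

d=500: √d = [22; 2,1,3,2,1,…,1,2,44] (ℓ=14, even), read p_13/q_13
i=0: a=22 ⇒ p=22, q=1
i=1: a=2 ⇒ p=45, q=2
i=2: a=1 ⇒ p=67, q=3
…
i=6: a=1 ⇒ p=1364, q=61
…
i=8: a=1 ⇒ p=15809, q=707
i=9: a=1 ⇒ p=30254, q=1353
i=10: a=2 ⇒ p=76317, q=3413
i=11: a=3 ⇒ p=259205, q=11592
i=12: a=1 ⇒ p=335522, q=15005
i=13: a=2 ⇒ p=930249, q=41602
fundamental: x₁=930249, y₁=41602  (since 865363202001 − 500·1730726404 = 1)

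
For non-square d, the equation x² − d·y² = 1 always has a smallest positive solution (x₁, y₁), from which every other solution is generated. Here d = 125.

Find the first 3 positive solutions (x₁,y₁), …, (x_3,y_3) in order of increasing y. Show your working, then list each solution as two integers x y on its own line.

[11; 5,1,1,5,22] for √125; ℓ=5 ⇒ convergent index 9
a_0=11:  p_0=11·1+0=11,  q_0=11·0+1=1
…
a_4=5:  p_4=5·123+67=682,  q_4=5·11+6=61
…
a_8=1:  p_8=1·91444+76317=167761,  q_8=1·8179+6826=15005
a_9=5:  p_9=5·167761+91444=930249,  q_9=5·15005+8179=83204
fundamental: x₁=930249, y₁=83204  (since 865363202001 − 125·6922905616 = 1)
n=2: (930249,83204)∘(930249,83204) = (930249·930249+125·83204·83204, 930249·83204+83204·930249) = (1730726404001,154800875592)
n=3: (1730726404001,154800875592)∘(930249,83204) = (930249·1730726404001+125·83204·154800875592, 930249·154800875592+83204·1730726404001) = (3220013013190122249,288006719437081612)

930249 83204
1730726404001 154800875592
3220013013190122249 288006719437081612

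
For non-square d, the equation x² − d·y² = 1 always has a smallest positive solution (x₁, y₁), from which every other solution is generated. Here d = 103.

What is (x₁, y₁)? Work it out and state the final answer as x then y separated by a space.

227528 22419

√103 = [10; 6,1,2,1,1,9,1,1,2,1,6,20, …], period ℓ=12 (even) → k=11
a_0=10:  p_0=10·1+0=10,  q_0=10·0+1=1
…
a_3=2:  p_3=2·71+61=203,  q_3=2·7+6=20
…
a_7=1:  p_7=1·4567+477=5044,  q_7=1·450+47=497
…
a_10=1:  p_10=1·24266+9611=33877,  q_10=1·2391+947=3338
a_11=6:  p_11=6·33877+24266=227528,  q_11=6·3338+2391=22419
→ (227528, 22419).  Check: 227528²=51768990784, 103·22419²=51768990783, difference 1.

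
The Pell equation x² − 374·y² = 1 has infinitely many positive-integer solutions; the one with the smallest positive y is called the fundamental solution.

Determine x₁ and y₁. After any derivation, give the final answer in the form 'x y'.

√374 = [19; 2,1,18,1,2,38, …], period ℓ=6 (even) → k=5
step 0: (19, 1)  from 19·(1,0) + (0,1)
step 1: (39, 2)  from 2·(19,1) + (1,0)
step 2: (58, 3)  from 1·(39,2) + (19,1)
step 3: (1083, 56)  from 18·(58,3) + (39,2)
step 4: (1141, 59)  from 1·(1083,56) + (58,3)
step 5: (3365, 174)  from 2·(1141,59) + (1083,56)
→ (3365, 174).  Check: 3365²=11323225, 374·174²=11323224, difference 1.

3365 174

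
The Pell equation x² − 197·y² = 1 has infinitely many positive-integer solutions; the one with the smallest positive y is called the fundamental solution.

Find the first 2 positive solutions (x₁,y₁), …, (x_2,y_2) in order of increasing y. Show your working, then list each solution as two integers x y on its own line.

393 28
308897 22008

√197 = [14; 28, …], period ℓ=1 (odd) → k=1
a_0=14:  p_0=14·1+0=14,  q_0=14·0+1=1
a_1=28:  p_1=28·14+1=393,  q_1=28·1+0=28
fundamental: x₁=393, y₁=28  (since 154449 − 197·784 = 1)
n=2: (393,28)∘(393,28) = (393·393+197·28·28, 393·28+28·393) = (308897,22008)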